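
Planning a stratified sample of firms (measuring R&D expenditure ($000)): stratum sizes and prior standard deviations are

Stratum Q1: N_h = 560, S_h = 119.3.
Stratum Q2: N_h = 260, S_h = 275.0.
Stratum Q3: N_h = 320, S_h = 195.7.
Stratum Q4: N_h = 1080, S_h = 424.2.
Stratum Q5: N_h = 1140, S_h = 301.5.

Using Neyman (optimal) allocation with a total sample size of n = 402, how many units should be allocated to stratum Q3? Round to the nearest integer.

Neyman allocation: n_h = n · N_h S_h / Σ N_i S_i, with n = 402.
  stratum Q1: N_h·S_h = 560·119.3 = 66808.00
  stratum Q2: N_h·S_h = 260·275.0 = 71500.00
  stratum Q3: N_h·S_h = 320·195.7 = 62624.00
  stratum Q4: N_h·S_h = 1080·424.2 = 458136.00
  stratum Q5: N_h·S_h = 1140·301.5 = 343710.00
Σ N_h S_h = 1002778.00
n for stratum Q3 = 402·62624.00/1002778.00 = 25.105 → 25

25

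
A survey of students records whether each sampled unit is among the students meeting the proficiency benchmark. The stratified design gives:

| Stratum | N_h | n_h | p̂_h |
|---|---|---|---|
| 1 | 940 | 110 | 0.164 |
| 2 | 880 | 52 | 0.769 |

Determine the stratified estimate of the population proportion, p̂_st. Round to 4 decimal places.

N = 1820; stratum weights W_h = N_h/N.
p̂_st = Σ W_h p̂_h = (940·0.164 + 880·0.769)/1820 = 0.45653

p̂_st ≈ 0.4565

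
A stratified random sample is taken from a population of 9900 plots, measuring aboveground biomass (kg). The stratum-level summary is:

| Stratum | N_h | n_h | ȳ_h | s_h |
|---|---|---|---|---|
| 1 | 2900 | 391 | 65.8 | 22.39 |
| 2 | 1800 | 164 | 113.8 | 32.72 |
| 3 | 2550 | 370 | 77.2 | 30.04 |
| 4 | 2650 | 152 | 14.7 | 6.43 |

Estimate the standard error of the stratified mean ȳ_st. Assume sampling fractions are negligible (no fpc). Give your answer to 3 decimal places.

SE(ȳ_st) ≈ 0.712

V̂(ȳ_st) = Σ W_h² s_h²/n_h, with W_h = N_h/N and N = 9900:
  stratum 1: (2900/9900)²·22.39²/391 = 0.110016
  stratum 2: (1800/9900)²·32.72²/164 = 0.215803
  stratum 3: (2550/9900)²·30.04²/370 = 0.161811
  stratum 4: (2650/9900)²·6.43²/152 = 0.0194895
V̂(ȳ_st) = 0.50712
SE(ȳ_st) = √0.50712 = 0.712123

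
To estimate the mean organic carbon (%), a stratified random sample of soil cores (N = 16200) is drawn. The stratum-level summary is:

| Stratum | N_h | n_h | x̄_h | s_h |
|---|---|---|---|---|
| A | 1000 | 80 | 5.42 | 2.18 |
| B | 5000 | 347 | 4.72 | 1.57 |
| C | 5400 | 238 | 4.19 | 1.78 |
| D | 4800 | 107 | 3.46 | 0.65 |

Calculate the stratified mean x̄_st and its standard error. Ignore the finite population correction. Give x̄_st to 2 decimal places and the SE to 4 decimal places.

x̄_st ≈ 4.21, SE ≈ 0.0522

x̄_st = Σ W_h x̄_h = (1000·5.42 + 5000·4.72 + 5400·4.19 + 4800·3.46)/16200 = 4.21321
V̂(x̄_st) = Σ W_h² s_h²/n_h, with W_h = N_h/N and N = 16200:
  stratum A: (1000/16200)²·2.18²/80 = 0.000226357
  stratum B: (5000/16200)²·1.57²/347 = 0.000676674
  stratum C: (5400/16200)²·1.78²/238 = 0.00147918
  stratum D: (4800/16200)²·0.65²/107 = 0.000346653
V̂(x̄_st) = 0.00272886
SE(x̄_st) = √0.00272886 = 0.0522385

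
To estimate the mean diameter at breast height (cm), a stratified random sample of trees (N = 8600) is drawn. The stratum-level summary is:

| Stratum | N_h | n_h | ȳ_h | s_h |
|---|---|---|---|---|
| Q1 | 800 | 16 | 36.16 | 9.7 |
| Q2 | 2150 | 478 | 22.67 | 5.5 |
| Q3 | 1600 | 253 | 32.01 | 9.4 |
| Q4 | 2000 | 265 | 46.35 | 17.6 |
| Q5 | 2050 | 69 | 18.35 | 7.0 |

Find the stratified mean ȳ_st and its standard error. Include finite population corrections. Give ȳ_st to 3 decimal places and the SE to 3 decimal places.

ȳ_st ≈ 30.140, SE ≈ 0.396

ȳ_st = Σ W_h ȳ_h = (800·36.16 + 2150·22.67 + 1600·32.01 + 2000·46.35 + 2050·18.35)/8600 = 30.13977
V̂(ȳ_st) = Σ W_h² (1 − n_h/N_h) s_h²/n_h, with W_h = N_h/N and N = 8600:
  stratum Q1: (800/8600)²·(1 − 16/800)·9.7²/16 = 0.0498692
  stratum Q2: (2150/8600)²·(1 − 478/2150)·5.5²/478 = 0.00307592
  stratum Q3: (1600/8600)²·(1 − 253/1600)·9.4²/253 = 0.0101771
  stratum Q4: (2000/8600)²·(1 − 265/2000)·17.6²/265 = 0.0548418
  stratum Q5: (2050/8600)²·(1 − 69/2050)·7.0²/69 = 0.0389932
V̂(ȳ_st) = 0.156957
SE(ȳ_st) = √0.156957 = 0.396178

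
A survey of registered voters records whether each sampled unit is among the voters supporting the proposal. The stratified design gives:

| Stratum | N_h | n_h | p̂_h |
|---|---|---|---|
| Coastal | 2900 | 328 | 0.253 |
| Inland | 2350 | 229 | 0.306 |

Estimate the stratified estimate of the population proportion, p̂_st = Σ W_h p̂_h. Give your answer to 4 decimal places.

N = 5250; stratum weights W_h = N_h/N.
p̂_st = Σ W_h p̂_h = (2900·0.253 + 2350·0.306)/5250 = 0.27672

p̂_st ≈ 0.2767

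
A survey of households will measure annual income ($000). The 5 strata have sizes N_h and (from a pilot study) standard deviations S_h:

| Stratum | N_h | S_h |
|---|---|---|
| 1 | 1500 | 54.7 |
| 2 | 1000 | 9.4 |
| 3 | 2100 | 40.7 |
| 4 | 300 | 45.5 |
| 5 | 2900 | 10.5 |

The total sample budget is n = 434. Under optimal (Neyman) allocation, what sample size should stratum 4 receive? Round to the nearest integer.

27

Neyman allocation: n_h = n · N_h S_h / Σ N_i S_i, with n = 434.
  stratum 1: N_h·S_h = 1500·54.7 = 82050.00
  stratum 2: N_h·S_h = 1000·9.4 = 9400.00
  stratum 3: N_h·S_h = 2100·40.7 = 85470.00
  stratum 4: N_h·S_h = 300·45.5 = 13650.00
  stratum 5: N_h·S_h = 2900·10.5 = 30450.00
Σ N_h S_h = 221020.00
n for stratum 4 = 434·13650.00/221020.00 = 26.803 → 27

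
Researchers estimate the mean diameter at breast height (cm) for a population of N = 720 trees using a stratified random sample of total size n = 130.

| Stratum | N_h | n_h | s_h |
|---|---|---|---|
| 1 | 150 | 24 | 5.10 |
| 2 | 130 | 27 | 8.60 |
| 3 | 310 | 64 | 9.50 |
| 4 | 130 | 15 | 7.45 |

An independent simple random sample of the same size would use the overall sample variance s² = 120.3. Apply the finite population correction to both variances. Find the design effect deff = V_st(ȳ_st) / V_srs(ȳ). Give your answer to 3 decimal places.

deff ≈ 0.560

V̂(ȳ_st) = Σ W_h² (1 − n_h/N_h) s_h²/n_h, with W_h = N_h/N and N = 720:
  stratum 1: (150/720)²·(1 − 24/150)·5.10²/24 = 0.0395117
  stratum 2: (130/720)²·(1 − 27/130)·8.60²/27 = 0.0707536
  stratum 3: (310/720)²·(1 − 64/310)·9.50²/64 = 0.207443
  stratum 4: (130/720)²·(1 − 15/130)·7.45²/15 = 0.106708
V_st = 0.424417
V_srs = (1 − 130/720)·120.3/130 = 0.758301
deff = V_st / V_srs = 0.424417/0.758301 = 0.5597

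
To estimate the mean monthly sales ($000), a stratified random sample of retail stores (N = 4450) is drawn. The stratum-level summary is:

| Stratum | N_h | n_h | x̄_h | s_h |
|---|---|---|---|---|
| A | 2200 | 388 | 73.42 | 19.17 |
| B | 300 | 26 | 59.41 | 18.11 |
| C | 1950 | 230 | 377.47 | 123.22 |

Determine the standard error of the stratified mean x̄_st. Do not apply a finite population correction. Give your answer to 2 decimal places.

V̂(x̄_st) = Σ W_h² s_h²/n_h, with W_h = N_h/N and N = 4450:
  stratum A: (2200/4450)²·19.17²/388 = 0.231493
  stratum B: (300/4450)²·18.11²/26 = 0.0573305
  stratum C: (1950/4450)²·123.22²/230 = 12.676
V̂(x̄_st) = 12.9649
SE(x̄_st) = √12.9649 = 3.60068

SE(x̄_st) ≈ 3.60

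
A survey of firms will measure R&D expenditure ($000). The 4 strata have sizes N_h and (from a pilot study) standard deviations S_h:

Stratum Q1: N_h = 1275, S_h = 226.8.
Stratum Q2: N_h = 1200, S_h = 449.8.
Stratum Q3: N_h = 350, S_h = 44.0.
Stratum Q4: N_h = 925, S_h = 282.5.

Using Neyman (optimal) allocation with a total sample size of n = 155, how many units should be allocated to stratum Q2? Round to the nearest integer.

76

Neyman allocation: n_h = n · N_h S_h / Σ N_i S_i, with n = 155.
  stratum Q1: N_h·S_h = 1275·226.8 = 289170.00
  stratum Q2: N_h·S_h = 1200·449.8 = 539760.00
  stratum Q3: N_h·S_h = 350·44.0 = 15400.00
  stratum Q4: N_h·S_h = 925·282.5 = 261312.50
Σ N_h S_h = 1105642.50
n for stratum Q2 = 155·539760.00/1105642.50 = 75.669 → 76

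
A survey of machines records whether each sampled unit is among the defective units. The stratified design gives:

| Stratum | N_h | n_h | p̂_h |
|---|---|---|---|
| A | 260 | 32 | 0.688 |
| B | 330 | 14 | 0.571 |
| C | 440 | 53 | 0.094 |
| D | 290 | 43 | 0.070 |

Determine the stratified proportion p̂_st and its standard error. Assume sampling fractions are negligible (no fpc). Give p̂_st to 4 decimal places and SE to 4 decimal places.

N = 1320; stratum weights W_h = N_h/N.
p̂_st = Σ W_h p̂_h = (260·0.688 + 330·0.571 + 440·0.094 + 290·0.070)/1320 = 0.32498
V̂(p̂_st) = Σ W_h² p̂_h(1−p̂_h)/(n_h−1):
  stratum A: (260/1320)²·0.688·0.312/31 = 0.000268646
  stratum B: (330/1320)²·0.571·0.429/13 = 0.00117769
  stratum C: (440/1320)²·0.094·0.906/52 = 0.000181974
  stratum D: (290/1320)²·0.070·0.930/42 = 7.48135e-05
V̂(p̂_st) = 0.00170312; SE = √V̂ = 0.0412689

p̂_st ≈ 0.3250, SE ≈ 0.0413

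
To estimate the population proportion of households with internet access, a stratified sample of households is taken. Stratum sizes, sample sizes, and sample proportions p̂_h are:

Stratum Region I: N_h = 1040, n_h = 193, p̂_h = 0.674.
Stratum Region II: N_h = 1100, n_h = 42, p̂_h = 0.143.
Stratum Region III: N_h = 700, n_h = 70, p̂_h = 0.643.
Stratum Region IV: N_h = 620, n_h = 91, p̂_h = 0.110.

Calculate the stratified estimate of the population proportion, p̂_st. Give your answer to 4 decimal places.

N = 3460; stratum weights W_h = N_h/N.
p̂_st = Σ W_h p̂_h = (1040·0.674 + 1100·0.143 + 700·0.643 + 620·0.110)/3460 = 0.39785

p̂_st ≈ 0.3978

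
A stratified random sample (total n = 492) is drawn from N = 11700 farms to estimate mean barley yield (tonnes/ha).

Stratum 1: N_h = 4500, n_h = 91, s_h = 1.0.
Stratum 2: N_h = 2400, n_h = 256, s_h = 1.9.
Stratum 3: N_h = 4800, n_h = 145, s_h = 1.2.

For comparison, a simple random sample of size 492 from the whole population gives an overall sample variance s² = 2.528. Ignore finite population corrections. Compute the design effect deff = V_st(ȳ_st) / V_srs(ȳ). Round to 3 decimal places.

V̂(ȳ_st) = Σ W_h² s_h²/n_h, with W_h = N_h/N and N = 11700:
  stratum 1: (4500/11700)²·1.0²/91 = 0.00162559
  stratum 2: (2400/11700)²·1.9²/256 = 0.00059336
  stratum 3: (4800/11700)²·1.2²/145 = 0.0016715
V_st = 0.00389045
V_srs = s²/n = 2.528/492 = 0.00513821
deff = V_st / V_srs = 0.00389045/0.00513821 = 0.7572

deff ≈ 0.757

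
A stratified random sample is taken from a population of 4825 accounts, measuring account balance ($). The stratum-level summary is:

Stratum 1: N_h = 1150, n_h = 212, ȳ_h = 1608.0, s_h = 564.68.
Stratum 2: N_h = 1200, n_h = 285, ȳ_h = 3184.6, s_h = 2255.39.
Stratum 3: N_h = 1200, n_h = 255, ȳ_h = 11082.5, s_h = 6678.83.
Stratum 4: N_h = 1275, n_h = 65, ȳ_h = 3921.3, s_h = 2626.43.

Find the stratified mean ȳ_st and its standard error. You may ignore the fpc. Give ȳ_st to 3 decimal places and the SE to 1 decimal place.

ȳ_st ≈ 4967.747, SE ≈ 139.4

ȳ_st = Σ W_h ȳ_h = (1150·1608.0 + 1200·3184.6 + 1200·11082.5 + 1275·3921.3)/4825 = 4967.74663
V̂(ȳ_st) = Σ W_h² s_h²/n_h, with W_h = N_h/N and N = 4825:
  stratum 1: (1150/4825)²·564.68²/212 = 85.4417
  stratum 2: (1200/4825)²·2255.39²/285 = 1103.99
  stratum 3: (1200/4825)²·6678.83²/255 = 10820
  stratum 4: (1275/4825)²·2626.43²/65 = 7410.44
V̂(ȳ_st) = 19419.9
SE(ȳ_st) = √19419.9 = 139.355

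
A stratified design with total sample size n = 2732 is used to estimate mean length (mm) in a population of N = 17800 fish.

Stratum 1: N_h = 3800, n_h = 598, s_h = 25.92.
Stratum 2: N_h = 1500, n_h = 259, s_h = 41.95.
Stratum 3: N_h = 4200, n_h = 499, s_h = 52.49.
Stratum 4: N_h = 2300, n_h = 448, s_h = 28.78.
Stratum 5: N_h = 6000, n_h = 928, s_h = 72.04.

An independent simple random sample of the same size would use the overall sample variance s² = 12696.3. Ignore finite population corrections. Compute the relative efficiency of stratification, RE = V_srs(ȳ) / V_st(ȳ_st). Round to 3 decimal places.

RE ≈ 4.330

V̂(ȳ_st) = Σ W_h² s_h²/n_h, with W_h = N_h/N and N = 17800:
  stratum 1: (3800/17800)²·25.92²/598 = 0.0512031
  stratum 2: (1500/17800)²·41.95²/259 = 0.048251
  stratum 3: (4200/17800)²·52.49²/499 = 0.307405
  stratum 4: (2300/17800)²·28.78²/448 = 0.0308688
  stratum 5: (6000/17800)²·72.04²/928 = 0.635422
V_st = 1.07315
V_srs = s²/n = 12696.3/2732 = 4.64725
Relative efficiency = V_srs / V_st = 4.64725/1.07315 = 4.3305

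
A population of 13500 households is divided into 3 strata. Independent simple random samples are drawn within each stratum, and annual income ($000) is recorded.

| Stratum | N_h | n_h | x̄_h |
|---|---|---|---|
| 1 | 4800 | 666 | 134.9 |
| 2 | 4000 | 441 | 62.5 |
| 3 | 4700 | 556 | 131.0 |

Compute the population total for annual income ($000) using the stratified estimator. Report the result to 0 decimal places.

τ̂_st ≈ 1513220

τ̂_st = Σ N_h x̄_h = 4800·134.9 + 4000·62.5 + 4700·131.0 = 1513220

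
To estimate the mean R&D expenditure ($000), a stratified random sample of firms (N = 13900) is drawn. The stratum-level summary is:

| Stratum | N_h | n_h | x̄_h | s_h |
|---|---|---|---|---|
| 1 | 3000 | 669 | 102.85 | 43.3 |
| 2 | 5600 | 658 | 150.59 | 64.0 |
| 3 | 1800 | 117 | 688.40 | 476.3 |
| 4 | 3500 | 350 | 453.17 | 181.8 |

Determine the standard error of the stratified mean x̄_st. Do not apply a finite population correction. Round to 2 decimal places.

SE(x̄_st) ≈ 6.30

V̂(x̄_st) = Σ W_h² s_h²/n_h, with W_h = N_h/N and N = 13900:
  stratum 1: (3000/13900)²·43.3²/669 = 0.130546
  stratum 2: (5600/13900)²·64.0²/658 = 1.01037
  stratum 3: (1800/13900)²·476.3²/117 = 32.5155
  stratum 4: (3500/13900)²·181.8²/350 = 5.98723
V̂(x̄_st) = 39.6437
SE(x̄_st) = √39.6437 = 6.29632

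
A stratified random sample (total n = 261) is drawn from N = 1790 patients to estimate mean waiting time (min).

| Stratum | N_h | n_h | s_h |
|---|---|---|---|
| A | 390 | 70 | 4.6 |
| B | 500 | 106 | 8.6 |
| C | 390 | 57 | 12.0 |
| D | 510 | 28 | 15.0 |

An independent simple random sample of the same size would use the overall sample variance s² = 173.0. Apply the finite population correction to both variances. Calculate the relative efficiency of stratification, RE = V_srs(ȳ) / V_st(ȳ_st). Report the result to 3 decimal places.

V̂(ȳ_st) = Σ W_h² (1 − n_h/N_h) s_h²/n_h, with W_h = N_h/N and N = 1790:
  stratum A: (390/1790)²·(1 − 70/390)·4.6²/70 = 0.0117741
  stratum B: (500/1790)²·(1 − 106/500)·8.6²/106 = 0.0428994
  stratum C: (390/1790)²·(1 − 57/390)·12.0²/57 = 0.102398
  stratum D: (510/1790)²·(1 − 28/510)·15.0²/28 = 0.616504
V_st = 0.773575
V_srs = (1 − 261/1790)·173.0/261 = 0.566187
Relative efficiency = V_srs / V_st = 0.566187/0.773575 = 0.7319

RE ≈ 0.732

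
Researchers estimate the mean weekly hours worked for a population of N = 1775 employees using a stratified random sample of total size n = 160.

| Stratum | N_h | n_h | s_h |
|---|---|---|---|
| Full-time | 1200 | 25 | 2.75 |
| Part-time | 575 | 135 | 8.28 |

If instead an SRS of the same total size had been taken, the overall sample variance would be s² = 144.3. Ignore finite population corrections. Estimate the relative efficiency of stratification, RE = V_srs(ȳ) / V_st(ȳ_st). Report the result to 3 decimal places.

RE ≈ 4.708

V̂(ȳ_st) = Σ W_h² s_h²/n_h, with W_h = N_h/N and N = 1775:
  stratum Full-time: (1200/1775)²·2.75²/25 = 0.138258
  stratum Part-time: (575/1775)²·8.28²/135 = 0.0532925
V_st = 0.191551
V_srs = s²/n = 144.3/160 = 0.901875
Relative efficiency = V_srs / V_st = 0.901875/0.191551 = 4.7083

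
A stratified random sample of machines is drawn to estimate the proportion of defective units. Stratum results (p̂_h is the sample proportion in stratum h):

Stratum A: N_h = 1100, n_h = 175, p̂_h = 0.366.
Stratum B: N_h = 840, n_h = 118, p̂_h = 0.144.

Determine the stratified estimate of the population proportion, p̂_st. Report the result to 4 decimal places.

N = 1940; stratum weights W_h = N_h/N.
p̂_st = Σ W_h p̂_h = (1100·0.366 + 840·0.144)/1940 = 0.26988

p̂_st ≈ 0.2699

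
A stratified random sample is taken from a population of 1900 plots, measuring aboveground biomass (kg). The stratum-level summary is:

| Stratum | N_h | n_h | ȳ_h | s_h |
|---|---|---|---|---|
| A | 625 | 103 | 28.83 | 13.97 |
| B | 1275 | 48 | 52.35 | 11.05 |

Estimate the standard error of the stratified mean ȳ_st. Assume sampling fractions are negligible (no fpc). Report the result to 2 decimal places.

V̂(ȳ_st) = Σ W_h² s_h²/n_h, with W_h = N_h/N and N = 1900:
  stratum A: (625/1900)²·13.97²/103 = 0.205026
  stratum B: (1275/1900)²·11.05²/48 = 1.1455
V̂(ȳ_st) = 1.35053
SE(ȳ_st) = √1.35053 = 1.16212

SE(ȳ_st) ≈ 1.16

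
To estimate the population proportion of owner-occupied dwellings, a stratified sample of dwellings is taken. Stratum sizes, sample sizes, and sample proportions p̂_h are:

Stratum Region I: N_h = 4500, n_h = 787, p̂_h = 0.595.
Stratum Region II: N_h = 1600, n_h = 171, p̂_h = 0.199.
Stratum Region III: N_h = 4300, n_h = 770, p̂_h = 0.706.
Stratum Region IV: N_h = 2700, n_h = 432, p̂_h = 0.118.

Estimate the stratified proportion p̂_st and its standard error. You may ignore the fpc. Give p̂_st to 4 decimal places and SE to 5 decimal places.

N = 13100; stratum weights W_h = N_h/N.
p̂_st = Σ W_h p̂_h = (4500·0.595 + 1600·0.199 + 4300·0.706 + 2700·0.118)/13100 = 0.48476
V̂(p̂_st) = Σ W_h² p̂_h(1−p̂_h)/(n_h−1):
  stratum Region I: (4500/13100)²·0.595·0.405/786 = 3.61769e-05
  stratum Region II: (1600/13100)²·0.199·0.801/170 = 1.39873e-05
  stratum Region III: (4300/13100)²·0.706·0.294/769 = 2.90817e-05
  stratum Region IV: (2700/13100)²·0.118·0.882/431 = 1.02579e-05
V̂(p̂_st) = 8.95039e-05; SE = √V̂ = 0.00946065

p̂_st ≈ 0.4848, SE ≈ 0.00946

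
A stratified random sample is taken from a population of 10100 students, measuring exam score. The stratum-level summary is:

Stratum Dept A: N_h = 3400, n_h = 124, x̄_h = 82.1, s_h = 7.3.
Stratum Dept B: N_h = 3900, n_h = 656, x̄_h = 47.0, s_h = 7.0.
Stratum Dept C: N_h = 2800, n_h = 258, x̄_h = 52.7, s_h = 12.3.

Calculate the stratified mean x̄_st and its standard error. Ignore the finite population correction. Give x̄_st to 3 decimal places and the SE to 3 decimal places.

x̄_st = Σ W_h x̄_h = (3400·82.1 + 3900·47.0 + 2800·52.7)/10100 = 60.39604
V̂(x̄_st) = Σ W_h² s_h²/n_h, with W_h = N_h/N and N = 10100:
  stratum Dept A: (3400/10100)²·7.3²/124 = 0.0487011
  stratum Dept B: (3900/10100)²·7.0²/656 = 0.0111373
  stratum Dept C: (2800/10100)²·12.3²/258 = 0.0450675
V̂(x̄_st) = 0.104906
SE(x̄_st) = √0.104906 = 0.323892

x̄_st ≈ 60.396, SE ≈ 0.324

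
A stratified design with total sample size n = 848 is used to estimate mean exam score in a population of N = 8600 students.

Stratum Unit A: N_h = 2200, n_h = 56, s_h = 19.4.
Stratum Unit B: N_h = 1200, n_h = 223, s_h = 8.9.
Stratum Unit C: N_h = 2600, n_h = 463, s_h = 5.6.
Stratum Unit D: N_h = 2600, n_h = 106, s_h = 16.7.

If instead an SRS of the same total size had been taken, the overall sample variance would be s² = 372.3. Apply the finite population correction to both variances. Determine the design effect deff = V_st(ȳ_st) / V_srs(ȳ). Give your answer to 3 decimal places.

V̂(ȳ_st) = Σ W_h² (1 − n_h/N_h) s_h²/n_h, with W_h = N_h/N and N = 8600:
  stratum Unit A: (2200/8600)²·(1 − 56/2200)·19.4²/56 = 0.428614
  stratum Unit B: (1200/8600)²·(1 − 223/1200)·8.9²/223 = 0.00563059
  stratum Unit C: (2600/8600)²·(1 − 463/2600)·5.6²/463 = 0.00508834
  stratum Unit D: (2600/8600)²·(1 − 106/2600)·16.7²/106 = 0.230675
V_st = 0.670007
V_srs = (1 − 848/8600)·372.3/848 = 0.395742
deff = V_st / V_srs = 0.670007/0.395742 = 1.6930

deff ≈ 1.693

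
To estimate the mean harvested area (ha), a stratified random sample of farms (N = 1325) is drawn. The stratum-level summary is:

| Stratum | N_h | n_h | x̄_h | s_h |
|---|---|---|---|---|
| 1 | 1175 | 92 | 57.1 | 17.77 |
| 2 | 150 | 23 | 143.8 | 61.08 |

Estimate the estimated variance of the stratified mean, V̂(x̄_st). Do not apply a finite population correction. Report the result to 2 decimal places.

V̂(x̄_st) = Σ W_h² s_h²/n_h, with W_h = N_h/N and N = 1325:
  stratum 1: (1175/1325)²·17.77²/92 = 2.69917
  stratum 2: (150/1325)²·61.08²/23 = 2.07884
V̂(x̄_st) = 4.77801

V̂(x̄_st) ≈ 4.78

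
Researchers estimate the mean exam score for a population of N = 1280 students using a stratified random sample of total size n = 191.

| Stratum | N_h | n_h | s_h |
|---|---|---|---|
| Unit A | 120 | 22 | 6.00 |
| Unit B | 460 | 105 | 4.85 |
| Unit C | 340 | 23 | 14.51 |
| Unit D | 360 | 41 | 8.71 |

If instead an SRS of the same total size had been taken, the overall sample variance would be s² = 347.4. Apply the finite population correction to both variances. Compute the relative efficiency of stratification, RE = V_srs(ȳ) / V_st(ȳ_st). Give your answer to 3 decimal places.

RE ≈ 2.020

V̂(ȳ_st) = Σ W_h² (1 − n_h/N_h) s_h²/n_h, with W_h = N_h/N and N = 1280:
  stratum Unit A: (120/1280)²·(1 − 22/120)·6.00²/22 = 0.0117454
  stratum Unit B: (460/1280)²·(1 − 105/460)·4.85²/105 = 0.0223285
  stratum Unit C: (340/1280)²·(1 − 23/340)·14.51²/23 = 0.602178
  stratum Unit D: (360/1280)²·(1 − 41/360)·8.71²/41 = 0.129696
V_st = 0.765948
V_srs = (1 − 191/1280)·347.4/191 = 1.54744
Relative efficiency = V_srs / V_st = 1.54744/0.765948 = 2.0203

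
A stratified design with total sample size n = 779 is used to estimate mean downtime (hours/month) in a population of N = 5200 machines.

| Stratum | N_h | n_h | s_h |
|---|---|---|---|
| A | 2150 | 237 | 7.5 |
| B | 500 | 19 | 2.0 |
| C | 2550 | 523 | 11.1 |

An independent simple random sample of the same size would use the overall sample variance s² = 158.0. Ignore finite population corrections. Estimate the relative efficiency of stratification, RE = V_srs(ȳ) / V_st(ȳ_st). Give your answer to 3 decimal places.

RE ≈ 2.045

V̂(ȳ_st) = Σ W_h² s_h²/n_h, with W_h = N_h/N and N = 5200:
  stratum A: (2150/5200)²·7.5²/237 = 0.0405737
  stratum B: (500/5200)²·2.0²/19 = 0.00194643
  stratum C: (2550/5200)²·11.1²/523 = 0.0566524
V_st = 0.0991725
V_srs = s²/n = 158.0/779 = 0.202824
Relative efficiency = V_srs / V_st = 0.202824/0.0991725 = 2.0452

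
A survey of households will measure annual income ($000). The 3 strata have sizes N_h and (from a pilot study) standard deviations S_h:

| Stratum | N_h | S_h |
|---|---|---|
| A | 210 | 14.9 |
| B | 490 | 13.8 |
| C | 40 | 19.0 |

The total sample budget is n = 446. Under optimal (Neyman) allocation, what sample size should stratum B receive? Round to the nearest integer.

283

Neyman allocation: n_h = n · N_h S_h / Σ N_i S_i, with n = 446.
  stratum A: N_h·S_h = 210·14.9 = 3129.00
  stratum B: N_h·S_h = 490·13.8 = 6762.00
  stratum C: N_h·S_h = 40·19.0 = 760.00
Σ N_h S_h = 10651.00
n for stratum B = 446·6762.00/10651.00 = 283.152 → 283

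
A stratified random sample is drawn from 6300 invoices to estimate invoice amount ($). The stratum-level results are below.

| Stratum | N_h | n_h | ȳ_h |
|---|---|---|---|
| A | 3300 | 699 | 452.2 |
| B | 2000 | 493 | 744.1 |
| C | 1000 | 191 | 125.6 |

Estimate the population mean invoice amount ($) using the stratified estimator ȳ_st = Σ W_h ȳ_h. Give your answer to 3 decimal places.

N = Σ N_h = 6300. Stratum weights W_h = N_h/N.
ȳ_st = (3300·452.2 + 2000·744.1 + 1000·125.6) / 6300 = 493.02540

ȳ_st ≈ 493.025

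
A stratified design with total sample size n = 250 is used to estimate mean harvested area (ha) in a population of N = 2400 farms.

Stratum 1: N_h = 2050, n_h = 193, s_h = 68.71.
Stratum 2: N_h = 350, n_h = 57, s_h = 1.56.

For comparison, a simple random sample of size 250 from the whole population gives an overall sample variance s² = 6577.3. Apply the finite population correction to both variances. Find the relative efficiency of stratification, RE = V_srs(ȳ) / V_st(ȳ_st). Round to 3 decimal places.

RE ≈ 1.458

V̂(ȳ_st) = Σ W_h² (1 − n_h/N_h) s_h²/n_h, with W_h = N_h/N and N = 2400:
  stratum 1: (2050/2400)²·(1 − 193/2050)·68.71²/193 = 16.1669
  stratum 2: (350/2400)²·(1 − 57/350)·1.56²/57 = 0.000760129
V_st = 16.1676
V_srs = (1 − 250/2400)·6577.3/250 = 23.5687
Relative efficiency = V_srs / V_st = 23.5687/16.1676 = 1.4578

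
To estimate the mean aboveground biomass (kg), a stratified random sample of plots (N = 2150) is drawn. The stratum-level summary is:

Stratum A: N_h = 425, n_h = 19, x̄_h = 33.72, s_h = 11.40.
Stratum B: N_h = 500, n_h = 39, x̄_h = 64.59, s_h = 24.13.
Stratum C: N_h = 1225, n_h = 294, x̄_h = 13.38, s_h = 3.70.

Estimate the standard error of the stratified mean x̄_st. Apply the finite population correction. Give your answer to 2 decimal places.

V̂(x̄_st) = Σ W_h² (1 − n_h/N_h) s_h²/n_h, with W_h = N_h/N and N = 2150:
  stratum A: (425/2150)²·(1 − 19/425)·11.40²/19 = 0.255325
  stratum B: (500/2150)²·(1 − 39/500)·24.13²/39 = 0.744465
  stratum C: (1225/2150)²·(1 − 294/1225)·3.70²/294 = 0.0114885
V̂(x̄_st) = 1.01128
SE(x̄_st) = √1.01128 = 1.00562

SE(x̄_st) ≈ 1.01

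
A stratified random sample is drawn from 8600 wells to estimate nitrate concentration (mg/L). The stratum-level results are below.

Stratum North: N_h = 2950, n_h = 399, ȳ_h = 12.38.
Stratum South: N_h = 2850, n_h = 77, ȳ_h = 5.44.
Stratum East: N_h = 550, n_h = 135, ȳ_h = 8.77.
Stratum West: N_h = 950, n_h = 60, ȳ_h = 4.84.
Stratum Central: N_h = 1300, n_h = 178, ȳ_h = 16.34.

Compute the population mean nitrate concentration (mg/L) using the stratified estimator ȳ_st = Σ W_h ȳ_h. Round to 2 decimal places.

N = Σ N_h = 8600. Stratum weights W_h = N_h/N.
ȳ_st = (2950·12.38 + 2850·5.44 + 550·8.77 + 950·4.84 + 1300·16.34) / 8600 = 9.6149

ȳ_st ≈ 9.61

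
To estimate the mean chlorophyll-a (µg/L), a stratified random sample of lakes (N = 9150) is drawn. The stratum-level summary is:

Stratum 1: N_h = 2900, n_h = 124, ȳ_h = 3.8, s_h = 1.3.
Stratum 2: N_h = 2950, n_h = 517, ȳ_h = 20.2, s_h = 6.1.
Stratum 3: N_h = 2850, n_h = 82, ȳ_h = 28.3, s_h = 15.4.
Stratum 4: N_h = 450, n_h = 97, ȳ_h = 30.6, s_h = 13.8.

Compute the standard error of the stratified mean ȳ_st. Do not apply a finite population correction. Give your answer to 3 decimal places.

V̂(ȳ_st) = Σ W_h² s_h²/n_h, with W_h = N_h/N and N = 9150:
  stratum 1: (2900/9150)²·1.3²/124 = 0.00136905
  stratum 2: (2950/9150)²·6.1²/517 = 0.00748119
  stratum 3: (2850/9150)²·15.4²/82 = 0.280592
  stratum 4: (450/9150)²·13.8²/97 = 0.00474864
V̂(ȳ_st) = 0.294191
SE(ȳ_st) = √0.294191 = 0.542394

SE(ȳ_st) ≈ 0.542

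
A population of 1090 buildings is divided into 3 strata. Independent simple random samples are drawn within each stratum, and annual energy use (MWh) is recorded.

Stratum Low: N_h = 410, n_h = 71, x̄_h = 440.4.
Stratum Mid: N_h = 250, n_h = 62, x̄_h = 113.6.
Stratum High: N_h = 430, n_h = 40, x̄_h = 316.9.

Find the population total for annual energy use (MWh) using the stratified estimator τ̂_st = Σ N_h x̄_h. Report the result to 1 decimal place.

τ̂_st = Σ N_h x̄_h = 410·440.4 + 250·113.6 + 430·316.9 = 345231.0

τ̂_st ≈ 345231.0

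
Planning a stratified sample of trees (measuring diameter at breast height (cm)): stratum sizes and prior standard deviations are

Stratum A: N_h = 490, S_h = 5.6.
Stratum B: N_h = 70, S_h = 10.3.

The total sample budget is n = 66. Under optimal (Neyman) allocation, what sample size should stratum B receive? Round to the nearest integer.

Neyman allocation: n_h = n · N_h S_h / Σ N_i S_i, with n = 66.
  stratum A: N_h·S_h = 490·5.6 = 2744.00
  stratum B: N_h·S_h = 70·10.3 = 721.00
Σ N_h S_h = 3465.00
n for stratum B = 66·721.00/3465.00 = 13.733 → 14

14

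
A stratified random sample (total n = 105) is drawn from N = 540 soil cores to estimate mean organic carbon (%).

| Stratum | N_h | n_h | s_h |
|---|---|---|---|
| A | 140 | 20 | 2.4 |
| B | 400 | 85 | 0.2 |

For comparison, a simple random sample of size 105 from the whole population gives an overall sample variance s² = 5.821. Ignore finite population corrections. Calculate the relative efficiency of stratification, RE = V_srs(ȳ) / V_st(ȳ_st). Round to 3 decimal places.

RE ≈ 2.826

V̂(ȳ_st) = Σ W_h² s_h²/n_h, with W_h = N_h/N and N = 540:
  stratum A: (140/540)²·2.4²/20 = 0.019358
  stratum B: (400/540)²·0.2²/85 = 0.00025821
V_st = 0.0196162
V_srs = s²/n = 5.821/105 = 0.0554381
Relative efficiency = V_srs / V_st = 0.0554381/0.0196162 = 2.8261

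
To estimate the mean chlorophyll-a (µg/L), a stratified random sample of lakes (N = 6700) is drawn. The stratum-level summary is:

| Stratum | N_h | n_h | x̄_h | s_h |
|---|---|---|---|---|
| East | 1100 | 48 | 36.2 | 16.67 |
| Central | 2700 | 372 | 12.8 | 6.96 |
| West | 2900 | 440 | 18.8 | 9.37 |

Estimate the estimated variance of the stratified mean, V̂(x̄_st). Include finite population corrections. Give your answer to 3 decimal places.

V̂(x̄_st) ≈ 0.199

V̂(x̄_st) = Σ W_h² (1 − n_h/N_h) s_h²/n_h, with W_h = N_h/N and N = 6700:
  stratum East: (1100/6700)²·(1 − 48/1100)·16.67²/48 = 0.149241
  stratum Central: (2700/6700)²·(1 − 372/2700)·6.96²/372 = 0.0182336
  stratum West: (2900/6700)²·(1 − 440/2900)·9.37²/440 = 0.031711
V̂(x̄_st) = 0.199186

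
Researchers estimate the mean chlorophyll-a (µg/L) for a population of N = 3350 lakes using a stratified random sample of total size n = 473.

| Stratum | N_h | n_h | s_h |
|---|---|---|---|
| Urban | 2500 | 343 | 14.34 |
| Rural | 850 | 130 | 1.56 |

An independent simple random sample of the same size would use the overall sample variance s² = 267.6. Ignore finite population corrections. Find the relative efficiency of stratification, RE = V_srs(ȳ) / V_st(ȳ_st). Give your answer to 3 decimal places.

RE ≈ 1.688

V̂(ȳ_st) = Σ W_h² s_h²/n_h, with W_h = N_h/N and N = 3350:
  stratum Urban: (2500/3350)²·14.34²/343 = 0.333883
  stratum Rural: (850/3350)²·1.56²/130 = 0.00120519
V_st = 0.335088
V_srs = s²/n = 267.6/473 = 0.565751
Relative efficiency = V_srs / V_st = 0.565751/0.335088 = 1.6884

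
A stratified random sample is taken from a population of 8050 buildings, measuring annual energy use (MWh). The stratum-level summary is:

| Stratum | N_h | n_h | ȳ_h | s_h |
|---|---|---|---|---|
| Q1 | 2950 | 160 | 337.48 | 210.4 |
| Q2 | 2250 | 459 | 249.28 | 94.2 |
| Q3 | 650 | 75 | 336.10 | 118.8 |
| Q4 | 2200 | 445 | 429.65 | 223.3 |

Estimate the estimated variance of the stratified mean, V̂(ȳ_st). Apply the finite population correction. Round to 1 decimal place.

V̂(ȳ_st) ≈ 44.1

V̂(ȳ_st) = Σ W_h² (1 − n_h/N_h) s_h²/n_h, with W_h = N_h/N and N = 8050:
  stratum Q1: (2950/8050)²·(1 − 160/2950)·210.4²/160 = 35.1403
  stratum Q2: (2250/8050)²·(1 − 459/2250)·94.2²/459 = 1.2022
  stratum Q3: (650/8050)²·(1 − 75/650)·118.8²/75 = 1.08533
  stratum Q4: (2200/8050)²·(1 − 445/2200)·223.3²/445 = 6.67614
V̂(ȳ_st) = 44.104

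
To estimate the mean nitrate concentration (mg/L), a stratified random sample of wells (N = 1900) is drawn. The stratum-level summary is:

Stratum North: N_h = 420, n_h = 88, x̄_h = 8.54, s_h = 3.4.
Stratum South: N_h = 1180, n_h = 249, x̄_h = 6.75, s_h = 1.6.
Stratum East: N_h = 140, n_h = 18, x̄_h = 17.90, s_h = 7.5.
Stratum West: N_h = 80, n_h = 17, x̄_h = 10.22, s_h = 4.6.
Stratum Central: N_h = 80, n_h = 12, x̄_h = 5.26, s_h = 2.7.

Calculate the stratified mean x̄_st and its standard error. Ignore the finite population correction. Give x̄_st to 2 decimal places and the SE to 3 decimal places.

x̄_st = Σ W_h x̄_h = (420·8.54 + 1180·6.75 + 140·17.90 + 80·10.22 + 80·5.26)/1900 = 8.05063
V̂(x̄_st) = Σ W_h² s_h²/n_h, with W_h = N_h/N and N = 1900:
  stratum North: (420/1900)²·3.4²/88 = 0.00641899
  stratum South: (1180/1900)²·1.6²/249 = 0.0039655
  stratum East: (140/1900)²·7.5²/18 = 0.0169668
  stratum West: (80/1900)²·4.6²/17 = 0.00220668
  stratum Central: (80/1900)²·2.7²/12 = 0.00107701
V̂(x̄_st) = 0.0306349
SE(x̄_st) = √0.0306349 = 0.175028

x̄_st ≈ 8.05, SE ≈ 0.175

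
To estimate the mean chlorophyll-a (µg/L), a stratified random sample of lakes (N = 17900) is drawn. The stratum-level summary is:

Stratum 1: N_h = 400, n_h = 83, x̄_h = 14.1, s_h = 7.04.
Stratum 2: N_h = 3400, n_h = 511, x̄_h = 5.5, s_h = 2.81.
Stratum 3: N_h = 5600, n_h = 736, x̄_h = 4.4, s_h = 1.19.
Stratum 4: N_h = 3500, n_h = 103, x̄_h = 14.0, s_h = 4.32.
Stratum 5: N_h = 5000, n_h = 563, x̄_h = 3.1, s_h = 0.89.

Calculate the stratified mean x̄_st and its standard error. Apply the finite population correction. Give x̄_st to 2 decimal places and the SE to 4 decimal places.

x̄_st ≈ 6.34, SE ≈ 0.0877

x̄_st = Σ W_h x̄_h = (400·14.1 + 3400·5.5 + 5600·4.4 + 3500·14.0 + 5000·3.1)/17900 = 6.33966
V̂(x̄_st) = Σ W_h² (1 − n_h/N_h) s_h²/n_h, with W_h = N_h/N and N = 17900:
  stratum 1: (400/17900)²·(1 − 83/400)·7.04²/83 = 0.000236309
  stratum 2: (3400/17900)²·(1 − 511/3400)·2.81²/511 = 0.00047371
  stratum 3: (5600/17900)²·(1 − 736/5600)·1.19²/736 = 0.000163565
  stratum 4: (3500/17900)²·(1 − 103/3500)·4.32²/103 = 0.00672338
  stratum 5: (5000/17900)²·(1 − 563/5000)·0.89²/563 = 9.74148e-05
V̂(x̄_st) = 0.00769438
SE(x̄_st) = √0.00769438 = 0.0877176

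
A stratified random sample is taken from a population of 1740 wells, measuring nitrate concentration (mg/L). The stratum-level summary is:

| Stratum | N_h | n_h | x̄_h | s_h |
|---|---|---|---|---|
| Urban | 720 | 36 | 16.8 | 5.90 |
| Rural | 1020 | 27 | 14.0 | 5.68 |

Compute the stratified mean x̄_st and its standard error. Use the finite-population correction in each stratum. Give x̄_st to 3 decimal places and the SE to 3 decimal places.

x̄_st = Σ W_h x̄_h = (720·16.8 + 1020·14.0)/1740 = 15.15862
V̂(x̄_st) = Σ W_h² (1 − n_h/N_h) s_h²/n_h, with W_h = N_h/N and N = 1740:
  stratum Urban: (720/1740)²·(1 − 36/720)·5.90²/36 = 0.157287
  stratum Rural: (1020/1740)²·(1 − 27/1020)·5.68²/27 = 0.399746
V̂(x̄_st) = 0.557032
SE(x̄_st) = √0.557032 = 0.746346

x̄_st ≈ 15.159, SE ≈ 0.746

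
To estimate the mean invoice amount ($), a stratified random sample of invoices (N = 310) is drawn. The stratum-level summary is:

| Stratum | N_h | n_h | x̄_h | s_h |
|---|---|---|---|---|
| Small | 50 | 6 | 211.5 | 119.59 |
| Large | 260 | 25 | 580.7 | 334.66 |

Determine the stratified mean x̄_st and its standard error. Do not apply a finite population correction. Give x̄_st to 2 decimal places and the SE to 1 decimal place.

x̄_st = Σ W_h x̄_h = (50·211.5 + 260·580.7)/310 = 521.15161
V̂(x̄_st) = Σ W_h² s_h²/n_h, with W_h = N_h/N and N = 310:
  stratum Small: (50/310)²·119.59²/6 = 62.0091
  stratum Large: (260/310)²·334.66²/25 = 3151.31
V̂(x̄_st) = 3213.32
SE(x̄_st) = √3213.32 = 56.6861

x̄_st ≈ 521.15, SE ≈ 56.7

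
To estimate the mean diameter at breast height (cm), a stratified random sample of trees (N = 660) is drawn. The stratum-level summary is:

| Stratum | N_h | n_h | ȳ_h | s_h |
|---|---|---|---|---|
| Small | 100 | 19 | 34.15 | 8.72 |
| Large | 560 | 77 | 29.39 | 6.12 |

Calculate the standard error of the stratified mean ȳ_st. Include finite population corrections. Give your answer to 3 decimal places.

V̂(ȳ_st) = Σ W_h² (1 − n_h/N_h) s_h²/n_h, with W_h = N_h/N and N = 660:
  stratum Small: (100/660)²·(1 − 19/100)·8.72²/19 = 0.0744177
  stratum Large: (560/660)²·(1 − 77/560)·6.12²/77 = 0.302036
V̂(ȳ_st) = 0.376454
SE(ȳ_st) = √0.376454 = 0.613559

SE(ȳ_st) ≈ 0.614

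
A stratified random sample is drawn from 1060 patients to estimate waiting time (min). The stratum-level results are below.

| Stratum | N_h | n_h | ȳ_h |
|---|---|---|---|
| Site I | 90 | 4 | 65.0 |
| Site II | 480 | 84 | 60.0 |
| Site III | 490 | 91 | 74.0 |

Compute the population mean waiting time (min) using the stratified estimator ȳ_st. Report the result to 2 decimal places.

ȳ_st ≈ 66.90

N = Σ N_h = 1060. Stratum weights W_h = N_h/N.
ȳ_st = (90·65.0 + 480·60.0 + 490·74.0) / 1060 = 66.8962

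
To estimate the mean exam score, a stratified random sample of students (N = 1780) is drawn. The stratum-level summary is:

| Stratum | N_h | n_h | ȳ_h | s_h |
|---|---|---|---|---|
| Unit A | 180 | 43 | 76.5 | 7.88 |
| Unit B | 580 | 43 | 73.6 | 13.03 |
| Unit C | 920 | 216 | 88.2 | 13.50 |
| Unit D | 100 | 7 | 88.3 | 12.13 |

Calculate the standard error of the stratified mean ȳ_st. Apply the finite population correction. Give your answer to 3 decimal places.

SE(ȳ_st) ≈ 0.796

V̂(ȳ_st) = Σ W_h² (1 − n_h/N_h) s_h²/n_h, with W_h = N_h/N and N = 1780:
  stratum Unit A: (180/1780)²·(1 − 43/180)·7.88²/43 = 0.0112392
  stratum Unit B: (580/1780)²·(1 − 43/580)·13.03²/43 = 0.388135
  stratum Unit C: (920/1780)²·(1 − 216/920)·13.50²/216 = 0.172478
  stratum Unit D: (100/1780)²·(1 − 7/100)·12.13²/7 = 0.0616973
V̂(ȳ_st) = 0.63355
SE(ȳ_st) = √0.63355 = 0.795958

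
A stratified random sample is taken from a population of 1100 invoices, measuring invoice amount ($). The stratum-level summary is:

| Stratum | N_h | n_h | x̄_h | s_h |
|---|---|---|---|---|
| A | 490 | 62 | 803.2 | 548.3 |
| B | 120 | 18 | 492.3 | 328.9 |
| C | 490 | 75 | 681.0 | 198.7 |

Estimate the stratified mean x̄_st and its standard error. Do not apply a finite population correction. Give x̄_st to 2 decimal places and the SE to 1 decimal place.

x̄_st = Σ W_h x̄_h = (490·803.2 + 120·492.3 + 490·681.0)/1100 = 714.84909
V̂(x̄_st) = Σ W_h² s_h²/n_h, with W_h = N_h/N and N = 1100:
  stratum A: (490/1100)²·548.3²/62 = 962.17
  stratum B: (120/1100)²·328.9²/18 = 71.5208
  stratum C: (490/1100)²·198.7²/75 = 104.458
V̂(x̄_st) = 1138.15
SE(x̄_st) = √1138.15 = 33.7365

x̄_st ≈ 714.85, SE ≈ 33.7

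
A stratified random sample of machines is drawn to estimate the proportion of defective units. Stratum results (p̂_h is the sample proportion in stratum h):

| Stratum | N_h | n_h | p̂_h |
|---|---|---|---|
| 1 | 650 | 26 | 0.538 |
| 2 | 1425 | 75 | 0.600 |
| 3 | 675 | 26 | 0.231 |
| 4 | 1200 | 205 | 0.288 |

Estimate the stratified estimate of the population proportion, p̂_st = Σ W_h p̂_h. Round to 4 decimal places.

p̂_st ≈ 0.4320

N = 3950; stratum weights W_h = N_h/N.
p̂_st = Σ W_h p̂_h = (650·0.538 + 1425·0.600 + 675·0.231 + 1200·0.288)/3950 = 0.43196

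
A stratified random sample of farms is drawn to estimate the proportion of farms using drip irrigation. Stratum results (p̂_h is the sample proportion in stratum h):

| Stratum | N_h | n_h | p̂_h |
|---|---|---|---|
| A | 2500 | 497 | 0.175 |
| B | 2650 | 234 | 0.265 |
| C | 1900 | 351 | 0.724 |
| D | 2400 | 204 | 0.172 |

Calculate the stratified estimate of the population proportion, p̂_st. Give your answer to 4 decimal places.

p̂_st ≈ 0.3099

N = 9450; stratum weights W_h = N_h/N.
p̂_st = Σ W_h p̂_h = (2500·0.175 + 2650·0.265 + 1900·0.724 + 2400·0.172)/9450 = 0.30986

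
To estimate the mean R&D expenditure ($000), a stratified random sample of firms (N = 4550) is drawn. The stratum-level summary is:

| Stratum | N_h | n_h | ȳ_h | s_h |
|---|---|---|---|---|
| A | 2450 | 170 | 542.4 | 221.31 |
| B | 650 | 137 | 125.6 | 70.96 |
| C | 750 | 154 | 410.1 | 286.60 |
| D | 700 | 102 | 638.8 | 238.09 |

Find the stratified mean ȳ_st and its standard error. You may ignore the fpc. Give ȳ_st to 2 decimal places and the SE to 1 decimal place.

ȳ_st ≈ 475.88, SE ≈ 10.6

ȳ_st = Σ W_h ȳ_h = (2450·542.4 + 650·125.6 + 750·410.1 + 700·638.8)/4550 = 475.88022
V̂(ȳ_st) = Σ W_h² s_h²/n_h, with W_h = N_h/N and N = 4550:
  stratum A: (2450/4550)²·221.31²/170 = 83.5339
  stratum B: (650/4550)²·70.96²/137 = 0.750085
  stratum C: (750/4550)²·286.60²/154 = 14.4921
  stratum D: (700/4550)²·238.09²/102 = 13.1539
V̂(ȳ_st) = 111.93
SE(ȳ_st) = √111.93 = 10.5797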